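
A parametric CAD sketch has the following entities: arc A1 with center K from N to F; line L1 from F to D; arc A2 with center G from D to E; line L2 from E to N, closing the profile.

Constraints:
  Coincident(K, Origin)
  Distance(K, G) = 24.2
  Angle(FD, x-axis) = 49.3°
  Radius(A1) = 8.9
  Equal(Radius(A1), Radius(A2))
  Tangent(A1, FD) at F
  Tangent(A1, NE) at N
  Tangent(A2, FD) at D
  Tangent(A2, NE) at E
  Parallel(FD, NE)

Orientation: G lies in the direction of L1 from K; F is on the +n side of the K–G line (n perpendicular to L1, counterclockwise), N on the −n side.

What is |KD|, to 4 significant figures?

25.78

Tangency of A1 to both parallel lines with radius 8.9 puts F and N at K ± 8.9·n: F = (-6.747, 5.804), N = (6.747, -5.804). Equal radii place D and E the same way about G: D = G + 8.9·n = (9.033, 24.15), E = G − 8.9·n = (22.53, 12.54). Then |KD| = |D − K| = 25.78.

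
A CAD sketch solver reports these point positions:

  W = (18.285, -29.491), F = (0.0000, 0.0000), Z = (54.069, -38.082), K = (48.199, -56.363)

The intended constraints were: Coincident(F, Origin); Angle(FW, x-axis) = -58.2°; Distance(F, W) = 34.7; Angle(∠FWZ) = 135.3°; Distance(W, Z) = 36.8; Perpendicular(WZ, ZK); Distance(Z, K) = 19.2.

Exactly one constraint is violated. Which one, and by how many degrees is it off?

Perpendicular(WZ, ZK) — off by 4.30°.

F = (0.00, 0.00) ✓; FW at -58.20° ✓; |FW| = 34.70 ✓; ∠FWZ = 135.3° ✓; |WZ| = 36.80 ✓; ∠(WZ, ZK) = 94.30° ✗; |ZK| = 19.20 ✓.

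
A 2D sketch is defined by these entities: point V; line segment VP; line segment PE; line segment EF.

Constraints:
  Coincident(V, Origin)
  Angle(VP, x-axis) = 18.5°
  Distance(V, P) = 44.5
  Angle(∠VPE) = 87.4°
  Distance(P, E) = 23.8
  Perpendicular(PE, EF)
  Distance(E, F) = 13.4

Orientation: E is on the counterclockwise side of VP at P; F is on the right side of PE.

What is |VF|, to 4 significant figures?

61.82

V is at the origin; VP runs at 18.5° with length 44.5, so P = 44.5·(cos 18.5°, sin 18.5°) = (42.20, 14.12). ∠VPE = 87.4°, so PE runs at 18.5° + (180° − 87.4°) = 111.1° from the x-axis; with |PE| = 23.8, E = P + 23.8·(cos 111.1°, sin 111.1°) = (33.63, 36.32). PE ⟂ EF; with |EF| = 13.4 on the right of PE, F = E + 13.4·(0.9330, 0.3600) = (46.13, 41.15). Then |VF| = |F − V| = 61.82.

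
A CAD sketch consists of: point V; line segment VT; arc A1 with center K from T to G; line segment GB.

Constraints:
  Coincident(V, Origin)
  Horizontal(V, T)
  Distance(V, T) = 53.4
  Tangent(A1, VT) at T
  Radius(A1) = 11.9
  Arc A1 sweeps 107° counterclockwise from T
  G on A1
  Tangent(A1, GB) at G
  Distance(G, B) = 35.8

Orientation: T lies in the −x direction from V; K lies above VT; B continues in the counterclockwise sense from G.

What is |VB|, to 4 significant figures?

72.23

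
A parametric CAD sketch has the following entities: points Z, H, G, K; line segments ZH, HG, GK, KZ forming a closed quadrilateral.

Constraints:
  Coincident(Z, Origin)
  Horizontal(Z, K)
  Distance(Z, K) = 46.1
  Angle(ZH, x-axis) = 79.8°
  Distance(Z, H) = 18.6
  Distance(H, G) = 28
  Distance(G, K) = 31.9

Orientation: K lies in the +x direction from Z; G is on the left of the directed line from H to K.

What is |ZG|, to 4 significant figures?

40.47

Z is at the origin; ZK is horizontal with |ZK| = 46.1 and K in +x, so K = (46.1, 0). ZH runs at 79.8° with |ZH| = 18.6, so H = (3.294, 18.31). G is determined by |HG| = 28.0 and |GK| = 31.9 together: it lies at the intersection of circle(H, 28.0) and circle(K, 31.9). With |HK| = 46.56, the foot of the radical line on HK is 20.77 from H and the perpendicular offset is √(28.0² − 20.77²) = 18.78. Taking the left-of-HK solution: G = (29.77, 27.41).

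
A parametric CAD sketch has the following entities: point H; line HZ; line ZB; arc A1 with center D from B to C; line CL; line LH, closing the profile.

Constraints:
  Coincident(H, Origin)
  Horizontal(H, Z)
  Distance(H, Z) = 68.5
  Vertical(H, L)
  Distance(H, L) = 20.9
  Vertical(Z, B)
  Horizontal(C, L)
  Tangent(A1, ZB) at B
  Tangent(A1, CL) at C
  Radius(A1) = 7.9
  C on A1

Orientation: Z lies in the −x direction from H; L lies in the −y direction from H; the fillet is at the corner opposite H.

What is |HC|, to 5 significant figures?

64.103

H is at the origin; H and Z share the same y with |HZ| = 68.5 and Z on the −x side, so Z = (-68.500, 0.0000). HL is vertical with |HL| = 20.9 and L on the −y side, so L = (0.0000, -20.900). The virtual corner opposite H is at (-68.500, -20.900). A1 meets ZB tangentially, so DB is at right angles to ZB and the tangent condition forces DC to be normal to CL, with radius 7.9, so the center D sits 7.9 in from both sides at D = (-60.600, -13.000). That places the tangent points at B = (-68.500, -13.000) on ZB and C = (-60.600, -20.900) on CL. Then |HC| = |C − H| = 64.103.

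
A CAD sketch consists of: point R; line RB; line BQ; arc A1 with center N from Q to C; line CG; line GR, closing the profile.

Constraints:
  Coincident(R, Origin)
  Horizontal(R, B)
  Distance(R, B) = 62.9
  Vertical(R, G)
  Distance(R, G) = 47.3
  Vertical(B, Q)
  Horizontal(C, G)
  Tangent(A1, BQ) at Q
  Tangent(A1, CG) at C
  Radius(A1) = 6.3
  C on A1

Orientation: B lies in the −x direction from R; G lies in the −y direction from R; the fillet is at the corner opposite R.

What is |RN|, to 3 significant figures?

69.9

RG is vertical with |RG| = 47.3 and G on the −y side, so G = (0.00, -47.3). The virtual corner opposite R is at (-62.9, -47.3). Since A1 is tangent to BQ there, NQ ⟂ BQ and since A1 is tangent to CG there, NC ⟂ CG, with radius 6.3, so the center N sits 6.3 in from both sides at N = (-56.6, -41.0). Then |RN| = |N − R| = 69.9.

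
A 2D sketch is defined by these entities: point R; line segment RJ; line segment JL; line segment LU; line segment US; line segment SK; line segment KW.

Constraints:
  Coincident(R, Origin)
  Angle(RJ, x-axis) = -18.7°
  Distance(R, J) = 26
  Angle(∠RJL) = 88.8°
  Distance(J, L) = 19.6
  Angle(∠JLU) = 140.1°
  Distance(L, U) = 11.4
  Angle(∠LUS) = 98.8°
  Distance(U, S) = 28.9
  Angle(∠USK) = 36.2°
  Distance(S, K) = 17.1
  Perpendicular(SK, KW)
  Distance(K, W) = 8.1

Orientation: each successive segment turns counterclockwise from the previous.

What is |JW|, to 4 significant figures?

24.56

R is at the origin; RJ runs at -18.7° with length 26.0, so J = (24.63, -8.336). ∠RJL = 88.8° gives JL at 72.50° from the x-axis; with |JL| = 19.6, L = (30.52, 10.36). ∠JLU = 140.1° gives LU at 112.4° from the x-axis; with |LU| = 11.4, U = (26.18, 20.90). ∠LUS = 98.8° gives US at -166.4° from the x-axis; with |US| = 28.9, S = (-1.913, 14.10). ∠USK = 36.2° gives SK at -22.60° from the x-axis; with |SK| = 17.1, K = (13.87, 7.530). SK is perpendicular to KW, so KW runs at 67.40°; with |KW| = 8.1, W = (16.99, 15.01). Then |JW| = |W − J| = 24.56.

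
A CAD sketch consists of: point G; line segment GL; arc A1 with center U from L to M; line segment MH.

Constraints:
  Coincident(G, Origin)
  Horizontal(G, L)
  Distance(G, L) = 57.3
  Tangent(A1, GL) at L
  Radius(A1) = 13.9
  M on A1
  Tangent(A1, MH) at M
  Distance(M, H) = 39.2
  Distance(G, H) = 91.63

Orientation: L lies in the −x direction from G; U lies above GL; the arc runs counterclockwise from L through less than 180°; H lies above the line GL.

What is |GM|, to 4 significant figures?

53.41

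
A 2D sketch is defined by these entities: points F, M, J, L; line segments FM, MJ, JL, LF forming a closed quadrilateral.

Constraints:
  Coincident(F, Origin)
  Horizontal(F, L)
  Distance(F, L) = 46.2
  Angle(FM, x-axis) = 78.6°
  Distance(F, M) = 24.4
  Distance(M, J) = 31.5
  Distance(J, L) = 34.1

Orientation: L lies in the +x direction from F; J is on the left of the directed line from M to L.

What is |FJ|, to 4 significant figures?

47.75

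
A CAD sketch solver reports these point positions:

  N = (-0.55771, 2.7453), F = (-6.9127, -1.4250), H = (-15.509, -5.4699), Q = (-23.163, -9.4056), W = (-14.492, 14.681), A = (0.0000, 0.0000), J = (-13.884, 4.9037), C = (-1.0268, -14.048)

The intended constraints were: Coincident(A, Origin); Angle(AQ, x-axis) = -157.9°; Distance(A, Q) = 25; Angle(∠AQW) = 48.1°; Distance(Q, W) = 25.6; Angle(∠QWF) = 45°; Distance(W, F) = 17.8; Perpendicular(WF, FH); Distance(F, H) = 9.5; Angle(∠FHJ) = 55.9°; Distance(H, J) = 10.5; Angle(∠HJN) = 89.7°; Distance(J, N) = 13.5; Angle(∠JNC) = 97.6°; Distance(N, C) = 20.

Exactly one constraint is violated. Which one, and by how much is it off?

Distance(N, C) = 20 — off by 3.20.

A = (0.00, 0.00) ✓; AQ at -157.9° ✓; |AQ| = 25.00 ✓; ∠AQW = 48.10° ✓; |QW| = 25.60 ✓; ∠QWF = 45.00° ✓; |WF| = 17.80 ✓; ∠(WF, FH) = 90.00° ✓; |FH| = 9.500 ✓; ∠FHJ = 55.90° ✓; |HJ| = 10.50 ✓; ∠HJN = 89.70° ✓; |JN| = 13.50 ✓; ∠JNC = 97.60° ✓; |NC| = 16.80 ✗.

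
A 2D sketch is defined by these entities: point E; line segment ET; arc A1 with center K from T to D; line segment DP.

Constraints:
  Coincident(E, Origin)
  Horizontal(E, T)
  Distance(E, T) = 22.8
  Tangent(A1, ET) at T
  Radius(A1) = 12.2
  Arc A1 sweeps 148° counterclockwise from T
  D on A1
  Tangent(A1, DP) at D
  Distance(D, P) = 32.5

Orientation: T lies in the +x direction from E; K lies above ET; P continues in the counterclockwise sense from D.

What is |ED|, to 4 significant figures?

36.94

E is at the origin; ET is horizontal with |ET| = 22.8 and T on the +x side, so T = (22.80, 0.000). Since A1 is tangent to ET there, KT ⟂ ET, so K = T + (0, 12.2) = (22.80, 12.20). On A1, T sits at bearing -90° from K; a 148° counterclockwise sweep puts D at bearing 58°, so D = K + 12.2·(cos 58°, sin 58°) = (29.27, 22.55). Then |ED| = |D − E| = 36.94.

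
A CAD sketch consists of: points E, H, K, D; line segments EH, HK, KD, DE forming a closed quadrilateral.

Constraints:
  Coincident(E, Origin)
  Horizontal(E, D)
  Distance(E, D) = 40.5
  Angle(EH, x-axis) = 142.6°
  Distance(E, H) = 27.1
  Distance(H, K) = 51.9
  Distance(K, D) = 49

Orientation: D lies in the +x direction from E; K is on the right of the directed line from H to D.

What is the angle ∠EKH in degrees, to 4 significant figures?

23.33°

Checks: |HK| = 51.90 ✓; |KD| = 49.00 ✓.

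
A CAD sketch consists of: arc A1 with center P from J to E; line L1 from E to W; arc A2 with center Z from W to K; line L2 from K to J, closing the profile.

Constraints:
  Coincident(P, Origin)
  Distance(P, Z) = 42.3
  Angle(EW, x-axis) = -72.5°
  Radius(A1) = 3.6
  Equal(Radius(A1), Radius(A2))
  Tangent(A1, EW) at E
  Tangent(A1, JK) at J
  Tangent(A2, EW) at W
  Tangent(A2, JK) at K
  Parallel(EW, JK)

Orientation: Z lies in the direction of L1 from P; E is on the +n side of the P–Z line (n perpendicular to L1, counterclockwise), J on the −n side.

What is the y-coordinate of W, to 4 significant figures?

-39.26

The slot axis is L1's direction at -72.5°, so u = (cos -72.5°, sin -72.5°) = (0.3007, -0.9537) and n = (−sin -72.5°, cos -72.5°) = (0.9537, 0.3007). P is at the origin and Z lies 42.3 along u from P, so Z = 42.3·u = (12.72, -40.34). Tangency of A1 to both parallel lines with radius 3.6 puts E and J at P ± 3.6·n: E = (3.433, 1.083), J = (-3.433, -1.083). Equal radii place W and K the same way about Z: W = Z + 3.6·n = (16.15, -39.26), K = Z − 3.6·n = (9.286, -41.42). So W.y = -39.26.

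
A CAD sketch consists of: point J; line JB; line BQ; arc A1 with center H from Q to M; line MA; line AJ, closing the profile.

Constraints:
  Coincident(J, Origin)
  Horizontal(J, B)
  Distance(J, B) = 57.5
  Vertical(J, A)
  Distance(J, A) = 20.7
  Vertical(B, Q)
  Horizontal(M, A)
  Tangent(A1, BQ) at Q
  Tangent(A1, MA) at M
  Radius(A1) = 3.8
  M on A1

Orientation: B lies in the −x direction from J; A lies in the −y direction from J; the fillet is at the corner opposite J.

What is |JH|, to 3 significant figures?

56.3

J is at the origin; JB is horizontal with |JB| = 57.5 and B on the −x side, so B = (-57.5, 0.00). JA is vertical with |JA| = 20.7 and A on the −y side, so A = (0.00, -20.7). The virtual corner opposite J is at (-57.5, -20.7). The tangent condition forces HQ to be normal to BQ and the tangent condition forces HM to be normal to MA, with radius 3.8, so the center H sits 3.8 in from both sides at H = (-53.7, -16.9). Then |JH| = |H − J| = 56.3.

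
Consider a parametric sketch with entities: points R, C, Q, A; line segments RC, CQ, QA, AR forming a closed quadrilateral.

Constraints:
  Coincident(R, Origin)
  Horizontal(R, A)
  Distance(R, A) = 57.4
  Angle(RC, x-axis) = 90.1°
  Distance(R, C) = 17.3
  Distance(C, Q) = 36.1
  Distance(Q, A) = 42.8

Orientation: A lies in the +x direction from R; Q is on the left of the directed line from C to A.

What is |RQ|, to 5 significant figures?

46.788

Checks: |CQ| = 36.10 ✓; |QA| = 42.80 ✓.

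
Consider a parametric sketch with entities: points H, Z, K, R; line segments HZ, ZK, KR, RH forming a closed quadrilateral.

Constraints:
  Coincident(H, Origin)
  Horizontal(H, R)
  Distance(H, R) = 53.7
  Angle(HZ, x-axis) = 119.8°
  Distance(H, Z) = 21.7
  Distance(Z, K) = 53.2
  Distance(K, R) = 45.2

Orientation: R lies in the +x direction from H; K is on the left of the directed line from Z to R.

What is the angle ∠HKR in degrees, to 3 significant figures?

63.0°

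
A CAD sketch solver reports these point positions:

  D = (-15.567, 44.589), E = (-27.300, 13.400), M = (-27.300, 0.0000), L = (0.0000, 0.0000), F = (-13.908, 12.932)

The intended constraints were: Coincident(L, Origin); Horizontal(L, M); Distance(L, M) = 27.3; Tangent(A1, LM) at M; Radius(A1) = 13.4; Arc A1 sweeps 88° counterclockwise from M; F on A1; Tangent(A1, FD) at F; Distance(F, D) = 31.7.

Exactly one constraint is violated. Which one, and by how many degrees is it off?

Tangent(A1, FD) at F — off by 5.00°.

L = (0.00, 0.00) ✓; L.y = 0.00, M.y = 0.00 ✓; |LM| = 27.30 ✓; ∠(EM, ML) = 90.00° ✓; |EM| = 13.40 ✓; bearing(E→F) − bearing(E→M) = 88.00° ✓; |EF| = 13.40 ✓; ∠(EF, FD) = 85.00° ✗; |FD| = 31.70 ✓.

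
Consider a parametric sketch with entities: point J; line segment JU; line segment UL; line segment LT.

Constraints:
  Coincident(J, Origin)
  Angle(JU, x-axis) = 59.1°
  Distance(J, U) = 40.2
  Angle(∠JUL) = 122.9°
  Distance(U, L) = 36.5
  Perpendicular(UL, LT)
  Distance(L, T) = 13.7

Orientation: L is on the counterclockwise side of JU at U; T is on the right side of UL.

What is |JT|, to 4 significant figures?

75.20

J is at the origin; JU runs at 59.1° with length 40.2, so U = 40.2·(cos 59.1°, sin 59.1°) = (20.64, 34.49). ∠JUL = 122.9°, so UL runs at 59.1° + (180° − 122.9°) = 116.2° from the x-axis; with |UL| = 36.5, L = U + 36.5·(cos 116.2°, sin 116.2°) = (4.529, 67.24). UL is perpendicular to LT; with |LT| = 13.7 on the right of UL, T = L + 13.7·(0.8973, 0.4415) = (16.82, 73.29). Then |JT| = |T − J| = 75.20.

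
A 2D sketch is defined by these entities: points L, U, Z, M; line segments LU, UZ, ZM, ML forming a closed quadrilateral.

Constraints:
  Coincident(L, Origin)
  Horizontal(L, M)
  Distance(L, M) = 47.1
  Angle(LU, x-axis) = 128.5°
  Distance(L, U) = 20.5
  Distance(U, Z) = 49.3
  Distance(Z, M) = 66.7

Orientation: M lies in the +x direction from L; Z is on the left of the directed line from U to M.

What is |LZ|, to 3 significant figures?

59.3

L is at the origin; LM is horizontal with |LM| = 47.1 and M in +x, so M = (47.1, 0). LU runs at 128.5° with |LU| = 20.5, so U = (-12.8, 16.0). Z is determined by |UZ| = 49.3 and |ZM| = 66.7 together: it lies at the intersection of circle(U, 49.3) and circle(M, 66.7). With |UM| = 62.0, the foot of the radical line on UM is 14.7 from U and the perpendicular offset is √(49.3² − 14.7²) = 47.1. Taking the left-of-UM solution: Z = (13.6, 57.7).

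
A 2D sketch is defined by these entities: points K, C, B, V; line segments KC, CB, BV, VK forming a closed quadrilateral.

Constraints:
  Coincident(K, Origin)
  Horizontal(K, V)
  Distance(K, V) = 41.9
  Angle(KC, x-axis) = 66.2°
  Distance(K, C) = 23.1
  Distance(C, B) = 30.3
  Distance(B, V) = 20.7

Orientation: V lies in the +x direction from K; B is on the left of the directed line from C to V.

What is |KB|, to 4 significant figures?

44.64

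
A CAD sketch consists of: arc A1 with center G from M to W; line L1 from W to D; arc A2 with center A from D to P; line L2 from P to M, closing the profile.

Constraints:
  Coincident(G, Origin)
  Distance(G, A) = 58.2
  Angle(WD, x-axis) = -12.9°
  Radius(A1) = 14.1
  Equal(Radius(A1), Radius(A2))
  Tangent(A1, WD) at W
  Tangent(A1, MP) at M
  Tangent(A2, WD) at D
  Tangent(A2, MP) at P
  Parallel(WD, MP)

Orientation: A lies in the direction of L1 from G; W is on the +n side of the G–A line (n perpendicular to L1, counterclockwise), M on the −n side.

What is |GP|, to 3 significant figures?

59.9

The slot axis is L1's direction at -12.9°, so u = (cos -12.9°, sin -12.9°) = (0.975, -0.223) and n = (−sin -12.9°, cos -12.9°) = (0.223, 0.975). G is at the origin and A lies 58.2 along u from G, so A = 58.2·u = (56.7, -13.0). Tangency of A1 to both parallel lines with radius 14.1 puts W and M at G ± 14.1·n: W = (3.15, 13.7), M = (-3.15, -13.7). Equal radii place D and P the same way about A: D = A + 14.1·n = (59.9, 0.751), P = A − 14.1·n = (53.6, -26.7). Then |GP| = |P − G| = 59.9.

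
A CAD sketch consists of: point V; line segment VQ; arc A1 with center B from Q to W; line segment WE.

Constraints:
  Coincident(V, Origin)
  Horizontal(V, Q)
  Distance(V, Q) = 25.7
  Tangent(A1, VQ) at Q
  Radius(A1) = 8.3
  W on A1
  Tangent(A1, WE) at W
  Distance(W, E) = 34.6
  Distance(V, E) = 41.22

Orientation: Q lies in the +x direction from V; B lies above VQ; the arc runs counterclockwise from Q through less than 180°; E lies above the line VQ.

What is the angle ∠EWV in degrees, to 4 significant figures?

72.84°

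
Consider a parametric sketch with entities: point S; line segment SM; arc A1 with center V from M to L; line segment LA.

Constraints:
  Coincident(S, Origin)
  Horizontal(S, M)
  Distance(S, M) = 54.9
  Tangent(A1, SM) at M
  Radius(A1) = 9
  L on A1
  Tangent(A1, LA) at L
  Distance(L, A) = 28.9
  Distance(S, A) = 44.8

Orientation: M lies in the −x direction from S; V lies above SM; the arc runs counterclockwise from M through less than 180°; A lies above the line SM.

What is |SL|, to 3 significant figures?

47.2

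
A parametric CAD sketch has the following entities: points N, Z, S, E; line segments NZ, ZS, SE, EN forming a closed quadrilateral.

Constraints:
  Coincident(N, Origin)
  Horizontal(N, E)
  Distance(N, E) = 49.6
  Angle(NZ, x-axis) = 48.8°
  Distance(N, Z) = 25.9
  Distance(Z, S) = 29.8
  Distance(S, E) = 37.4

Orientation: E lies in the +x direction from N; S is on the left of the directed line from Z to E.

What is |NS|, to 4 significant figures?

55.29

N is at the origin; NE is horizontal with |NE| = 49.6 and E in +x, so E = (49.6, 0). NZ runs at 48.8° with |NZ| = 25.9, so Z = (17.06, 19.49). S is determined by |ZS| = 29.8 and |SE| = 37.4 together: it lies at the intersection of circle(Z, 29.8) and circle(E, 37.4). With |ZE| = 37.93, the foot of the radical line on ZE is 12.23 from Z and the perpendicular offset is √(29.8² − 12.23²) = 27.17. Taking the left-of-ZE solution: S = (41.52, 36.52).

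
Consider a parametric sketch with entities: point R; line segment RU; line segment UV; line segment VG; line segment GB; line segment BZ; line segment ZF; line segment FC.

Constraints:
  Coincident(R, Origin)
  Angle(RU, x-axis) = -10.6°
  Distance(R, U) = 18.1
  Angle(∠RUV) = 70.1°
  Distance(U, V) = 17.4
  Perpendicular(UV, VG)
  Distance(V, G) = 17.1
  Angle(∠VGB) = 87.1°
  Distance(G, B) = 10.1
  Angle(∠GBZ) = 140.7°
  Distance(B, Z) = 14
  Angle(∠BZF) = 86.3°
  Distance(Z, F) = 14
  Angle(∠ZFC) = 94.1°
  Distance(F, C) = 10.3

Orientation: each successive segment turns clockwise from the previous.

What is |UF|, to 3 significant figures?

7.45

R is at the origin; RU runs at -10.6° with length 18.1, so U = (17.8, -3.33). ∠RUV = 70.1° gives UV at -120° from the x-axis; with |UV| = 17.4, V = (8.96, -18.3). UV ⟂ VG, so VG runs at 150°; with |VG| = 17.1, G = (-5.77, -9.64). ∠VGB = 87.1° gives GB at 56.6° from the x-axis; with |GB| = 10.1, B = (-0.214, -1.21). ∠GBZ = 140.7° gives BZ at 17.3° from the x-axis; with |BZ| = 14.0, Z = (13.2, 2.95). ∠BZF = 86.3° gives ZF at -76.4° from the x-axis; with |ZF| = 14.0, F = (16.4, -10.7). Then |UF| = |F − U| = 7.45.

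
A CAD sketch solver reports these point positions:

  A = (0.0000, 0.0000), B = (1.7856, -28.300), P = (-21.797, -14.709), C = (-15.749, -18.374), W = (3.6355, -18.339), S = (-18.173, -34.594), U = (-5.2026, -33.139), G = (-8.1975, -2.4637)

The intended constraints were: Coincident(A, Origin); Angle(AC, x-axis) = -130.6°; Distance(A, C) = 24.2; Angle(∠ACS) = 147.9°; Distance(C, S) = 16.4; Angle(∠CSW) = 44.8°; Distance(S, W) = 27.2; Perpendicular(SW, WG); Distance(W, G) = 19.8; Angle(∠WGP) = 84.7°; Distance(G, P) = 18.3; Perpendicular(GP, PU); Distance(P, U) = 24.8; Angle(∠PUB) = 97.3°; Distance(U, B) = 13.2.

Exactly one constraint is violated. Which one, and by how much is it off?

Distance(U, B) = 13.2 — off by 4.70.

A = (0.00, 0.00) ✓; AC at -130.6° ✓; |AC| = 24.20 ✓; ∠ACS = 147.9° ✓; |CS| = 16.40 ✓; ∠CSW = 44.80° ✓; |SW| = 27.20 ✓; ∠(SW, WG) = 90.00° ✓; |WG| = 19.80 ✓; ∠WGP = 84.70° ✓; |GP| = 18.30 ✓; ∠(GP, PU) = 90.00° ✓; |PU| = 24.80 ✓; ∠PUB = 97.30° ✓; |UB| = 8.500 ✗.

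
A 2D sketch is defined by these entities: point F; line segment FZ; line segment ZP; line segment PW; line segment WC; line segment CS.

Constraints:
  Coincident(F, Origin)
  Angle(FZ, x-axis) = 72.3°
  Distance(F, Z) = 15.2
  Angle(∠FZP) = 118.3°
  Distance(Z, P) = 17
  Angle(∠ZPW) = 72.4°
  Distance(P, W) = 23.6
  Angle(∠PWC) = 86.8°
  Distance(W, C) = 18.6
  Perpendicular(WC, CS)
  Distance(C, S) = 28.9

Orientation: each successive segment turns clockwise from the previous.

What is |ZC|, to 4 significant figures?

17.58

F is at the origin; FZ runs at 72.3° with length 15.2, so Z = (4.621, 14.48). ∠FZP = 118.3° gives ZP at 10.60° from the x-axis; with |ZP| = 17.0, P = (21.33, 17.61). ∠ZPW = 72.4° gives PW at -97.00° from the x-axis; with |PW| = 23.6, W = (18.46, -5.816). ∠PWC = 86.8° gives WC at 169.8° from the x-axis; with |WC| = 18.6, C = (0.1490, -2.523). Then |ZC| = |C − Z| = 17.58.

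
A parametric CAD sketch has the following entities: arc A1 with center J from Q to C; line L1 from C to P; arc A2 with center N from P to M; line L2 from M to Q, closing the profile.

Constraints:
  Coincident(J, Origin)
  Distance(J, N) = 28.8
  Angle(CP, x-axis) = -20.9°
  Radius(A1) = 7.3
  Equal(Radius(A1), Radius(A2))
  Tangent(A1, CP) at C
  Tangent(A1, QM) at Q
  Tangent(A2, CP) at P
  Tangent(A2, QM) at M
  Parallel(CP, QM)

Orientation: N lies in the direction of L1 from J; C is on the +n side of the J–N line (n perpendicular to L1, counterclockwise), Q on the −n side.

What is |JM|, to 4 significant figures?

29.71

Tangency of A1 to both parallel lines with radius 7.3 puts C and Q at J ± 7.3·n: C = (2.604, 6.820), Q = (-2.604, -6.820). Equal radii place P and M the same way about N: P = N + 7.3·n = (29.51, -3.454), M = N − 7.3·n = (24.30, -17.09). Then |JM| = |M − J| = 29.71.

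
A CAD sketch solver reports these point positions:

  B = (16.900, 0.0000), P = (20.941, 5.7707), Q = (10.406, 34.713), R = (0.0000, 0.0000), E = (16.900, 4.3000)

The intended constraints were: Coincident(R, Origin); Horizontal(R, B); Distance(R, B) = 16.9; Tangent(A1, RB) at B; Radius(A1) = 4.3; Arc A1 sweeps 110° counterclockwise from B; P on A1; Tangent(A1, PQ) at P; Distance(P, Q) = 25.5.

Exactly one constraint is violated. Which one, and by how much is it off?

Distance(P, Q) = 25.5 — off by 5.30.

R = (0.00, 0.00) ✓; R.y = 0.00, B.y = 0.00 ✓; |RB| = 16.90 ✓; ∠(EB, BR) = 90.00° ✓; |EB| = 4.300 ✓; bearing(E→P) − bearing(E→B) = 110.0° ✓; |EP| = 4.300 ✓; ∠(EP, PQ) = 90.00° ✓; |PQ| = 30.80 ✗.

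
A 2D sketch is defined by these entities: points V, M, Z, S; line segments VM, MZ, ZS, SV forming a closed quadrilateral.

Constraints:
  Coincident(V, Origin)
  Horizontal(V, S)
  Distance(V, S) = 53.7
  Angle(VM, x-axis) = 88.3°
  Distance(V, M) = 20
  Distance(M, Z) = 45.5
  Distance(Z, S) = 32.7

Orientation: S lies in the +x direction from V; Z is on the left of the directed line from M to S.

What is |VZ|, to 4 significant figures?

54.58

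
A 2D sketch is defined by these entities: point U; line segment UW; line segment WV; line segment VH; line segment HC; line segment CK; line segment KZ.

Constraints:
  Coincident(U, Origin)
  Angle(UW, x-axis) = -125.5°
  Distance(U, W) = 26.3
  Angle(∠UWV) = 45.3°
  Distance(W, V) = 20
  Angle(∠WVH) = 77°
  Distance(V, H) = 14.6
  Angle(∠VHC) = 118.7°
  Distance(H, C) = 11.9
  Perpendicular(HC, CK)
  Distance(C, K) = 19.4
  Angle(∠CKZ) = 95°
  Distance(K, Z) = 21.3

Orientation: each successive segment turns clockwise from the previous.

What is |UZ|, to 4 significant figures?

27.49

U is at the origin; UW runs at -125.5° with length 26.3, so W = (-15.27, -21.41). ∠UWV = 45.3° gives WV at 99.80° from the x-axis; with |WV| = 20.0, V = (-18.68, -1.703). ∠WVH = 77.0° gives VH at -3.200° from the x-axis; with |VH| = 14.6, H = (-4.099, -2.518). ∠VHC = 118.7° gives HC at -64.50° from the x-axis; with |HC| = 11.9, C = (1.024, -13.26). HC ⟂ CK, so CK runs at -154.5°; with |CK| = 19.4, K = (-16.49, -21.61). ∠CKZ = 95.0° gives KZ at 120.5° from the x-axis; with |KZ| = 21.3, Z = (-27.30, -3.258). Then |UZ| = |Z − U| = 27.49.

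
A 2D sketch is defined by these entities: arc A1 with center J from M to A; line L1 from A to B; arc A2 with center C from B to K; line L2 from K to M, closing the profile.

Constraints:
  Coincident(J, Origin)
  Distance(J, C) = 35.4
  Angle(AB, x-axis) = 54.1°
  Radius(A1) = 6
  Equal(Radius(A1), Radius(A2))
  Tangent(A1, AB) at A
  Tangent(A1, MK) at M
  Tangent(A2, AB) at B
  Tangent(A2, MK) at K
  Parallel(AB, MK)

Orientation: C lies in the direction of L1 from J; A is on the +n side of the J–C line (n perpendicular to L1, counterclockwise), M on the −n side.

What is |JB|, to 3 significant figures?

35.9

The slot axis is L1's direction at 54.1°, so u = (cos 54.1°, sin 54.1°) = (0.586, 0.810) and n = (−sin 54.1°, cos 54.1°) = (-0.810, 0.586). J is at the origin and C lies 35.4 along u from J, so C = 35.4·u = (20.8, 28.7). Tangency of A1 to both parallel lines with radius 6.0 puts A and M at J ± 6.0·n: A = (-4.86, 3.52), M = (4.86, -3.52). Equal radii place B and K the same way about C: B = C + 6.0·n = (15.9, 32.2), K = C − 6.0·n = (25.6, 25.2). Then |JB| = |B − J| = 35.9.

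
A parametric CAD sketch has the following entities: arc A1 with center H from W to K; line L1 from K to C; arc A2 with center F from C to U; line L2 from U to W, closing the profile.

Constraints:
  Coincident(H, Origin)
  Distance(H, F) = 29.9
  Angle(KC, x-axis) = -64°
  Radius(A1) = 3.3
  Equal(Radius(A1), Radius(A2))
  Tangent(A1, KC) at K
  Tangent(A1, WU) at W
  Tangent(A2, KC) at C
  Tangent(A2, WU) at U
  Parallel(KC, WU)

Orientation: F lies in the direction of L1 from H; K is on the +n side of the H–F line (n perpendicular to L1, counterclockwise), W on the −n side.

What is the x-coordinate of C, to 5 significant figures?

16.073

The slot axis is L1's direction at -64.0°, so u = (cos -64.0°, sin -64.0°) = (0.43837, -0.89879) and n = (−sin -64.0°, cos -64.0°) = (0.89879, 0.43837). H is at the origin and F lies 29.9 along u from H, so F = 29.9·u = (13.107, -26.874). Tangency of A1 to both parallel lines with radius 3.3 puts K and W at H ± 3.3·n: K = (2.9660, 1.4466), W = (-2.9660, -1.4466). Equal radii place C and U the same way about F: C = F + 3.3·n = (16.073, -25.427), U = F − 3.3·n = (10.141, -28.321). So C.x = 16.073.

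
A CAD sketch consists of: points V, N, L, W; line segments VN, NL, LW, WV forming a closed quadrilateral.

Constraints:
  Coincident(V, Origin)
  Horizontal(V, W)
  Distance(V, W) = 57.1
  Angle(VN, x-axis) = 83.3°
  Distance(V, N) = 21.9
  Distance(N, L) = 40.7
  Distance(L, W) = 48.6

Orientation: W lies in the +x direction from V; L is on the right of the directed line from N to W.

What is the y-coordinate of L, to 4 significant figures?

-17.86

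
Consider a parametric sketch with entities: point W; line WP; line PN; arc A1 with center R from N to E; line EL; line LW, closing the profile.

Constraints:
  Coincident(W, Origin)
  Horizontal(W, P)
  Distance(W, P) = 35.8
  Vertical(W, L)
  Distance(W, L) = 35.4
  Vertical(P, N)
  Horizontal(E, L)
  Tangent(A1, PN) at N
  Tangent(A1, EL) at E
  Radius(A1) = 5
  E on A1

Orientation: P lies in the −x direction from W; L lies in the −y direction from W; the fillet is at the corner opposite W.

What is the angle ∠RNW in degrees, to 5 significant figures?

40.337°

W is at the origin; W and P share the same y with |WP| = 35.8 and P on the −x side, so P = (-35.800, 0.0000). W and L share the same x with |WL| = 35.4 and L on the −y side, so L = (0.0000, -35.400). The virtual corner opposite W is at (-35.800, -35.400). Since A1 is tangent to PN there, RN ⟂ PN and tangency of A1 to EL means the radius RE is perpendicular to EL, with radius 5.0, so the center R sits 5.0 in from both sides at R = (-30.800, -30.400). That places the tangent points at N = (-35.800, -30.400) on PN and E = (-30.800, -35.400) on EL. Then cos ∠RNW = NR·NW / (|NR||NW|), giving 40.337°.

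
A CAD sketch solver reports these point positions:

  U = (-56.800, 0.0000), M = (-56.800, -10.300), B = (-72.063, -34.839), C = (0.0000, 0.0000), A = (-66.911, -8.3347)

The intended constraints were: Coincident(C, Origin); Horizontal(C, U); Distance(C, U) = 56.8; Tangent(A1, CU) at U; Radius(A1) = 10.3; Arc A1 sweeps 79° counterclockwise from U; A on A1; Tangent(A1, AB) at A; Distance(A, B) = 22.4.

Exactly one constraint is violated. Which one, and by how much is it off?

Distance(A, B) = 22.4 — off by 4.60.

C = (0.00, 0.00) ✓; C.y = 0.00, U.y = 0.00 ✓; |CU| = 56.80 ✓; ∠(MU, UC) = 90.00° ✓; |MU| = 10.30 ✓; bearing(M→A) − bearing(M→U) = 79.00° ✓; |MA| = 10.30 ✓; ∠(MA, AB) = 90.00° ✓; |AB| = 27.00 ✗.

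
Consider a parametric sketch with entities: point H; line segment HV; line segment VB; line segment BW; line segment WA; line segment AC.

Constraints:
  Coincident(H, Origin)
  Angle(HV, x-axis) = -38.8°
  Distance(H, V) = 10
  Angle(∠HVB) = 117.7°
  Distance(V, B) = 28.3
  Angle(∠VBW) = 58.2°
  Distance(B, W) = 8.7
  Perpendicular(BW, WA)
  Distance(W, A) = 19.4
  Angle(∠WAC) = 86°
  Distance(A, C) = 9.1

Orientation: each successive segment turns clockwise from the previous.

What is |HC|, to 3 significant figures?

25.7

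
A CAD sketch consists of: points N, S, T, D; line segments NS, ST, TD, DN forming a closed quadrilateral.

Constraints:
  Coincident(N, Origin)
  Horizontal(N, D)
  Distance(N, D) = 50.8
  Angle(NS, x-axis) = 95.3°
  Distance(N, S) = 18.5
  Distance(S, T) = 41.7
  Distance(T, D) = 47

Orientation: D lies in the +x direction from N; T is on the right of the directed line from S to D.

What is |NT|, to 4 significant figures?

23.68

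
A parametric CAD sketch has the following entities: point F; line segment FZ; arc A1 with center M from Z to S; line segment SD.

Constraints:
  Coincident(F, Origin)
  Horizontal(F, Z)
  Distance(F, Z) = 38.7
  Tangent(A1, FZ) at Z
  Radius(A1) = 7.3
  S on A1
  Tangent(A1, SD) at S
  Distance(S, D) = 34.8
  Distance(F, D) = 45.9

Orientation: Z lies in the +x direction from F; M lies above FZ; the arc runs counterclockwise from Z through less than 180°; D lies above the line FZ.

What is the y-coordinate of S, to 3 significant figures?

11.7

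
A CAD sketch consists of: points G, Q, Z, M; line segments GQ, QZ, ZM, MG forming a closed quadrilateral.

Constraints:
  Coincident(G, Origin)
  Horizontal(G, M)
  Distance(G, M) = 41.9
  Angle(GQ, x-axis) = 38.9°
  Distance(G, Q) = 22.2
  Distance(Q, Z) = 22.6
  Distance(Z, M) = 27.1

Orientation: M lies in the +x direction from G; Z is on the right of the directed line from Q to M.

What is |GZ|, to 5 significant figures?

18.368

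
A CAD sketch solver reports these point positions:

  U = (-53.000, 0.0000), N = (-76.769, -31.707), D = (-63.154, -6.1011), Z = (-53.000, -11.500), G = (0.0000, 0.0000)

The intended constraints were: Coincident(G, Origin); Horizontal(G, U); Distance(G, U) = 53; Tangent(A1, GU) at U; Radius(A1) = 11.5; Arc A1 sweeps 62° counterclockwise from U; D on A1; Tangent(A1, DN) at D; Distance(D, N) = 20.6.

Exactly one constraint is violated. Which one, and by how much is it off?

Distance(D, N) = 20.6 — off by 8.40.

G = (0.00, 0.00) ✓; G.y = 0.00, U.y = 0.00 ✓; |GU| = 53.00 ✓; ∠(ZU, UG) = 90.00° ✓; |ZU| = 11.50 ✓; bearing(Z→D) − bearing(Z→U) = 62.00° ✓; |ZD| = 11.50 ✓; ∠(ZD, DN) = 90.00° ✓; |DN| = 29.00 ✗.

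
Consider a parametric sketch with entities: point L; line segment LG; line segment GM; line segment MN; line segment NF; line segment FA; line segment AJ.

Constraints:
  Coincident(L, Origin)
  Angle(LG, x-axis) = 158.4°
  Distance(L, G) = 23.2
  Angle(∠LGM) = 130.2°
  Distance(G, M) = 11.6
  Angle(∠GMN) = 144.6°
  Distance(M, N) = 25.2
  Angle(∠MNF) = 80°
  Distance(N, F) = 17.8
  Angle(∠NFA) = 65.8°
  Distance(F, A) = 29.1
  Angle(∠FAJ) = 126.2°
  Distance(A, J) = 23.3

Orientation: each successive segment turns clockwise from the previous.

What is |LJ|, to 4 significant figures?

52.66

∠NFA = 65.8° gives FA at -141.0° from the x-axis; with |FA| = 29.1, A = (-24.71, 17.32). ∠FAJ = 126.2° gives AJ at 165.2° from the x-axis; with |AJ| = 23.3, J = (-47.24, 23.27). Then |LJ| = |J − L| = 52.66.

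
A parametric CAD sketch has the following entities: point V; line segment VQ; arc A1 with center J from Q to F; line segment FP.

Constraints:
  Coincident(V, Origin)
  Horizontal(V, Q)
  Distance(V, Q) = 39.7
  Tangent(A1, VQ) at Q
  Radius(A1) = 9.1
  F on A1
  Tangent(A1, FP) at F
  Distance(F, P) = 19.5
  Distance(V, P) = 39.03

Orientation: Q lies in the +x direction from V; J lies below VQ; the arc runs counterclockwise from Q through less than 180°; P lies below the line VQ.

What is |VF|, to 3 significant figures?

31.7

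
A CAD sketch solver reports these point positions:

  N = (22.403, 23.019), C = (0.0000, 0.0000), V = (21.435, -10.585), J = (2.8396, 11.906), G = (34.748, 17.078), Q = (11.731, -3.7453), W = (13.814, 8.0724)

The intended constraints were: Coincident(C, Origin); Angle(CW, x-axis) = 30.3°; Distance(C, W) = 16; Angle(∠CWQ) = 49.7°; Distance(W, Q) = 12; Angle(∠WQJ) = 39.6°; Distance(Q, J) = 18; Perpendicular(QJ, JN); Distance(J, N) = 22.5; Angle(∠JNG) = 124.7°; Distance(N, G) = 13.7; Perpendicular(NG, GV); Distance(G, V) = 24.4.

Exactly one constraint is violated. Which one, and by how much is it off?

Distance(G, V) = 24.4 — off by 6.30.

C = (0.00, 0.00) ✓; CW at 30.30° ✓; |CW| = 16.00 ✓; ∠CWQ = 49.70° ✓; |WQ| = 12.00 ✓; ∠WQJ = 39.60° ✓; |QJ| = 18.00 ✓; ∠(QJ, JN) = 90.00° ✓; |JN| = 22.50 ✓; ∠JNG = 124.7° ✓; |NG| = 13.70 ✓; ∠(NG, GV) = 90.00° ✓; |GV| = 30.70 ✗.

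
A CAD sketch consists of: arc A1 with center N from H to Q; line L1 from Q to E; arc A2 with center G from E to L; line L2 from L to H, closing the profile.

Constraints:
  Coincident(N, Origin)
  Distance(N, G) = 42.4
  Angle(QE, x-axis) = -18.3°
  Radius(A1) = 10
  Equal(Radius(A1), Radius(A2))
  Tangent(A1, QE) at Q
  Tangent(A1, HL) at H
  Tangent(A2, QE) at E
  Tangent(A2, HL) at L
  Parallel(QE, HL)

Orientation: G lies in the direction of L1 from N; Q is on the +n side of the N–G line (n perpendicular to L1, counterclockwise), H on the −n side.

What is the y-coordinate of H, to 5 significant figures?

-9.4943

The slot axis is L1's direction at -18.3°, so u = (cos -18.3°, sin -18.3°) = (0.94943, -0.31399) and n = (−sin -18.3°, cos -18.3°) = (0.31399, 0.94943). N is at the origin and G lies 42.4 along u from N, so G = 42.4·u = (40.256, -13.313). Tangency of A1 to both parallel lines with radius 10.0 puts Q and H at N ± 10.0·n: Q = (3.1399, 9.4943), H = (-3.1399, -9.4943). So H.y = -9.4943.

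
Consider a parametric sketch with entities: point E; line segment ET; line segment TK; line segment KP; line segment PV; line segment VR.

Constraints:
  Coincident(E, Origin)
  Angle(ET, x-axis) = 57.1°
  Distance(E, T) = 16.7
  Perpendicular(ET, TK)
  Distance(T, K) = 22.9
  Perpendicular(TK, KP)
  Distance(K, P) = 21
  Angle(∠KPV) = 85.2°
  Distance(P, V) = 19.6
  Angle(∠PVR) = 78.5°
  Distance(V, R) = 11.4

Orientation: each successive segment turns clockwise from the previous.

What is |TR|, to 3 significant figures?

10.7

E is at the origin; ET runs at 57.1° with length 16.7, so T = (9.07, 14.0). ET is perpendicular to TK, so TK runs at -32.9°; with |TK| = 22.9, K = (28.3, 1.58). TK ⟂ KP, so KP runs at -123°; with |KP| = 21.0, P = (16.9, -16.0). ∠KPV = 85.2° gives PV at 142° from the x-axis; with |PV| = 19.6, V = (1.38, -4.06). ∠PVR = 78.5° gives VR at 40.8° from the x-axis; with |VR| = 11.4, R = (10.0, 3.39). Then |TR| = |R − T| = 10.7.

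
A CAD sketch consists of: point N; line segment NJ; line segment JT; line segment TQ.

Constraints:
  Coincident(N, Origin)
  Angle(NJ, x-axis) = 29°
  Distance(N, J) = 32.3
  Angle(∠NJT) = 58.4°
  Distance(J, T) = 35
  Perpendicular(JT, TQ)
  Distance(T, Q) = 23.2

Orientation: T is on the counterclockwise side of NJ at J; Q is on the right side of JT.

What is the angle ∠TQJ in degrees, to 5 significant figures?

56.461°

∠NJT = 58.4°, so JT runs at 29.0° + (180° − 58.4°) = 150.60° from the x-axis; with |JT| = 35.0, T = J + 35.0·(cos 150.60°, sin 150.60°) = (-2.2423, 32.841). The perpendicularity gives TQ at right angles to JT; with |TQ| = 23.2 on the right of JT, Q = T + 23.2·(0.49090, 0.87121) = (9.1467, 53.053). Then cos ∠TQJ = QT·QJ / (|QT||QJ|), giving 56.461°.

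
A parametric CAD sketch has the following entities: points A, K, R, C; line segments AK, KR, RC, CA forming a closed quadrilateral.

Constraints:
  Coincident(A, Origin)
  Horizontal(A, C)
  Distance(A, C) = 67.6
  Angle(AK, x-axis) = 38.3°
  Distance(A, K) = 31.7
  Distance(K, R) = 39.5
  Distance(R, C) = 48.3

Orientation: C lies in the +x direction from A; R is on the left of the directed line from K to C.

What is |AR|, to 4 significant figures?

71.15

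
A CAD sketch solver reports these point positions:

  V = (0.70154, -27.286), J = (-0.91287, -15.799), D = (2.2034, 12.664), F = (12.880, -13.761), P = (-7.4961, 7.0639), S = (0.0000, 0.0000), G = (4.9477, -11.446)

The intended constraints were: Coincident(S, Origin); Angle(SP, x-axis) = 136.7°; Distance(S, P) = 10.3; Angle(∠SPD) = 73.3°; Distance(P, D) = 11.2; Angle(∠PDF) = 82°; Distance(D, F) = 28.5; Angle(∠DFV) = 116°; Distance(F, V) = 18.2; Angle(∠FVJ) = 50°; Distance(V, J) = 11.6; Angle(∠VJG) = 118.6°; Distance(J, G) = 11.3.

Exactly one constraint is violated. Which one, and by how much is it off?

Distance(J, G) = 11.3 — off by 4.00.

S = (0.00, 0.00) ✓; SP at 136.7° ✓; |SP| = 10.30 ✓; ∠SPD = 73.30° ✓; |PD| = 11.20 ✓; ∠PDF = 82.00° ✓; |DF| = 28.50 ✓; ∠DFV = 116.0° ✓; |FV| = 18.20 ✓; ∠FVJ = 50.00° ✓; |VJ| = 11.60 ✓; ∠VJG = 118.6° ✓; |JG| = 7.300 ✗.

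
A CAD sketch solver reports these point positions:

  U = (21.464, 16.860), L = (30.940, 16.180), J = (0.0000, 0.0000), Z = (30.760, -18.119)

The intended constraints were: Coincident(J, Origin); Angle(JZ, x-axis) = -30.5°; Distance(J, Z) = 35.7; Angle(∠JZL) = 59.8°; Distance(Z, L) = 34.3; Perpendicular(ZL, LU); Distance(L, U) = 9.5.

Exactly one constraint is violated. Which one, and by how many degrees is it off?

Perpendicular(ZL, LU) — off by 3.80°.

J = (0.00, 0.00) ✓; JZ at -30.50° ✓; |JZ| = 35.70 ✓; ∠JZL = 59.80° ✓; |ZL| = 34.30 ✓; ∠(ZL, LU) = 86.20° ✗; |LU| = 9.500 ✓.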